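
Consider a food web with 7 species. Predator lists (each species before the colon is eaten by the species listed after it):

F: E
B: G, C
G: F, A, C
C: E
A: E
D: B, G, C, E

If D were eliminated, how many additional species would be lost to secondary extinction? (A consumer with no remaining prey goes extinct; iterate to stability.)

Remove D.
Round 1: B (all prey gone) → extinct.
Round 2: G (all prey gone) → extinct.
Round 3: F (all prey gone), A (all prey gone), C (all prey gone) → extinct.
Round 4: E (all prey gone) → extinct.
No further losses. Total secondary extinctions: 6.

6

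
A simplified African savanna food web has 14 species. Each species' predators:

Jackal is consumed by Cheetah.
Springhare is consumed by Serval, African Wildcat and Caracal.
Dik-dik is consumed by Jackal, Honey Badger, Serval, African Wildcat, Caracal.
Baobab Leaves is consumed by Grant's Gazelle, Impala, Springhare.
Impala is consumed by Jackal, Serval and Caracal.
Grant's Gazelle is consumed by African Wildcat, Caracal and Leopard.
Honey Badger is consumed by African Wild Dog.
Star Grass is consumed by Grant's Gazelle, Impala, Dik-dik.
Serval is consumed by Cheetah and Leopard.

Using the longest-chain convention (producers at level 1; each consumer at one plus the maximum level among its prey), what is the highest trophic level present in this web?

Producers (level 1): Baobab Leaves, Star Grass.
Baobab Leaves → Impala → Serval → Leopard gives Leopard level 4.
No species has a prey at level 4, so no species reaches level 5.

4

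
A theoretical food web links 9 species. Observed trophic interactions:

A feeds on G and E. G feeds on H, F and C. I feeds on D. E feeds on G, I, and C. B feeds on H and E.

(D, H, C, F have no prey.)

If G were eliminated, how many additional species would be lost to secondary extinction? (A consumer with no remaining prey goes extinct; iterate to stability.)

Remove G.
Every predator of it retains at least one other prey: E still has C, I; A still has E.
No consumer loses all prey, so no secondary extinctions occur.

0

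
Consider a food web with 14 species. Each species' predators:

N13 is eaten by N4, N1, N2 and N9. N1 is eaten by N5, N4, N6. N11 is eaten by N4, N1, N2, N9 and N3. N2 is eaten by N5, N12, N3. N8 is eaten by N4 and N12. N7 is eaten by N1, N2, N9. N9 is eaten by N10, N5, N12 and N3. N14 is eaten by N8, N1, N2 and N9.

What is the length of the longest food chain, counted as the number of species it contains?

3 species

One longest chain: N14 → N8 → N4.
It has 3 species and 2 links.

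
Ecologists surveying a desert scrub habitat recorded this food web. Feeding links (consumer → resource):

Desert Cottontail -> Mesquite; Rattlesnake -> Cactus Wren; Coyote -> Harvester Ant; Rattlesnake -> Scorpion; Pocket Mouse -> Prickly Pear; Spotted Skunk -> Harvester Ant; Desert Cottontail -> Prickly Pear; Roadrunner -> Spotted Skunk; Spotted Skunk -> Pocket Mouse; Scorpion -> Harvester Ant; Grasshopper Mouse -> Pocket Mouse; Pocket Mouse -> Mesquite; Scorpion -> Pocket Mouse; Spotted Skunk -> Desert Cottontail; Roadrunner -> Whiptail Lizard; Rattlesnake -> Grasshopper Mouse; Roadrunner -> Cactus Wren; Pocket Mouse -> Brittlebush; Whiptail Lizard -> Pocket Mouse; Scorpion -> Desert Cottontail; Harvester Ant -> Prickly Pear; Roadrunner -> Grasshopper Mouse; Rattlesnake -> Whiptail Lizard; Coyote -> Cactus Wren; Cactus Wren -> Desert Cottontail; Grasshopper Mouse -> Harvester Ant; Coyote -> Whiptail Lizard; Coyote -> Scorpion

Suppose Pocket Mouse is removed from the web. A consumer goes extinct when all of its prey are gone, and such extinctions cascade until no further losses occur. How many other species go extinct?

Remove Pocket Mouse.
Round 1: Whiptail Lizard (all prey gone) → extinct.
No further losses. Total secondary extinctions: 1.

1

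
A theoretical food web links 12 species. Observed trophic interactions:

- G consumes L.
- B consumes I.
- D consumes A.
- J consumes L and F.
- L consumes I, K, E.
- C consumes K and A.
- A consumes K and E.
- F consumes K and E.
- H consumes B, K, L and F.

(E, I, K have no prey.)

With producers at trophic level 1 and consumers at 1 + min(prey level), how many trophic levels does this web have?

3

Producers (level 1): E, I, K.
Following each consumer down to its lowest-level prey: E → A → D (levels 1 through 3).
All prey of D (A 2) are at level 2 or above, so D is at level 1 + 2 = 3.
Every consumer has at least one prey at level 2 or below, so none exceeds level 3.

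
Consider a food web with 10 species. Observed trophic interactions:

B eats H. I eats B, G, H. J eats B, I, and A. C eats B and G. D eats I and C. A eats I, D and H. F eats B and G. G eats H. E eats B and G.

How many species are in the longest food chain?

6 species

One longest chain: H → G → I → D → A → J.
It has 6 species and 5 links.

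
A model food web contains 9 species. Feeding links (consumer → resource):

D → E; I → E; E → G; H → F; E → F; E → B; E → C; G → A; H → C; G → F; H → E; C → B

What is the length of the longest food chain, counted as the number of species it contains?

One longest chain: B → C → E → I.
It has 4 species and 3 links.

4 species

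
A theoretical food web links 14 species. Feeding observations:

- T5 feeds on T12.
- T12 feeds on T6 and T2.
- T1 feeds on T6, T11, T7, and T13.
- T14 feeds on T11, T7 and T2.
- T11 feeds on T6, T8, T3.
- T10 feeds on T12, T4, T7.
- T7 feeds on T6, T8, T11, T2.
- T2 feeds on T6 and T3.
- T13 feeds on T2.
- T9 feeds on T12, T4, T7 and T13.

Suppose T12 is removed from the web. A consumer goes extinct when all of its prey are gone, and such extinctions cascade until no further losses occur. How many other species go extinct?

Remove T12.
Round 1: T5 (all prey gone) → extinct.
No further losses. Total secondary extinctions: 1.

1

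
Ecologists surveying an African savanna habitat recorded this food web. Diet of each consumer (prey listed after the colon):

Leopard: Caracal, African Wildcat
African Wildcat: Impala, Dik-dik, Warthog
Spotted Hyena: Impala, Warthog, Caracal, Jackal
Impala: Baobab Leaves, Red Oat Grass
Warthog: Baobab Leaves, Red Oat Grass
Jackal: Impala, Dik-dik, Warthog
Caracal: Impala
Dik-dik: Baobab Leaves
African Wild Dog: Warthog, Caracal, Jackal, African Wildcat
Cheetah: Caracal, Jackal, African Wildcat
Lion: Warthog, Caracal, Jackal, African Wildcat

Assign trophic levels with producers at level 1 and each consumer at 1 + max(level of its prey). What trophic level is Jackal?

Baobab Leaves is a producer → level 1.
Impala eats Baobab Leaves (level 1); other prey at levels: Red Oat Grass 1 → level 2.
Jackal eats Impala (level 2); other prey at levels: Dik-dik 2, Warthog 2 → level 3.

Trophic level 3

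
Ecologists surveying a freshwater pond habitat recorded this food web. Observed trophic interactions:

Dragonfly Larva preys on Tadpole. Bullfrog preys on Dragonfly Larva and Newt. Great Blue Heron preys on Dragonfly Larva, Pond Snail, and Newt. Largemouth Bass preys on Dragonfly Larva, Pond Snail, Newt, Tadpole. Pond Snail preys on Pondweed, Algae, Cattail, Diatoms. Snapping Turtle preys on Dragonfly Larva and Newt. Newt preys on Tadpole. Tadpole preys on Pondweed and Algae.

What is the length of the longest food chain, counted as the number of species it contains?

One longest chain: Algae → Tadpole → Newt → Great Blue Heron.
It has 4 species and 3 links.

4 species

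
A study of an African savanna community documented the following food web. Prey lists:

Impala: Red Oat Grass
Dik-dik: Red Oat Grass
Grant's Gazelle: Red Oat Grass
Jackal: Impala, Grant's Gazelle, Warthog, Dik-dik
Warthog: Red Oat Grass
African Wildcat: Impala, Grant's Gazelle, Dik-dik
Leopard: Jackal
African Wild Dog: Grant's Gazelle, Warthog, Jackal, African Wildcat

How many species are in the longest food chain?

One longest chain: Red Oat Grass → Impala → Jackal → Leopard.
It has 4 species and 3 links.

4 species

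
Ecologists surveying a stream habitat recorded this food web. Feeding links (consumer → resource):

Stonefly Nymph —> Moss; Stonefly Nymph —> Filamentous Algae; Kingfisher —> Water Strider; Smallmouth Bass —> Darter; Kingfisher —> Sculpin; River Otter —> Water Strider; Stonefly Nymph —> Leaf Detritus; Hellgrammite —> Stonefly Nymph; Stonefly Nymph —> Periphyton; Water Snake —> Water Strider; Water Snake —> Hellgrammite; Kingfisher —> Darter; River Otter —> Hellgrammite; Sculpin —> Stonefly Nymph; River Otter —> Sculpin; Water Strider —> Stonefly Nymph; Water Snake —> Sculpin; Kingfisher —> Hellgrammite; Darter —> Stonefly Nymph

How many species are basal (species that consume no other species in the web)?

Basal species (no prey listed): Moss, Leaf Detritus, Filamentous Algae, Periphyton.
Count: 4.

4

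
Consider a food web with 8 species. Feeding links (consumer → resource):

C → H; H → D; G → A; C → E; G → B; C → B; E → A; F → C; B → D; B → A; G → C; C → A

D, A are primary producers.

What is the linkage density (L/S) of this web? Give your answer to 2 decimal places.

There are L = 12 links among S = 8 species.
L/S = 12/8 = 1.5000 ≈ 1.50.

L/S = 1.50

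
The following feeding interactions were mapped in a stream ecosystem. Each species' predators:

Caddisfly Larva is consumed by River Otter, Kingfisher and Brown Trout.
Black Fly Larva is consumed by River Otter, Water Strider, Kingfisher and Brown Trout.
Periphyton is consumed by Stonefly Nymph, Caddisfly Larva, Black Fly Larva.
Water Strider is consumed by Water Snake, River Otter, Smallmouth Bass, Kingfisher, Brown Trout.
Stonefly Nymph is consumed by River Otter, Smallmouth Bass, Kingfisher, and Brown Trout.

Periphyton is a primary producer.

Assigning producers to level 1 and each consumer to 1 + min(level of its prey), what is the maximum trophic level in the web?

4

Producers (level 1): Periphyton.
Following each consumer down to its lowest-level prey: Periphyton → Black Fly Larva → Water Strider → Water Snake (levels 1 through 4).
All prey of Water Snake (Water Strider 3) are at level 3 or above, so Water Snake is at level 1 + 3 = 4.
Every consumer has at least one prey at level 3 or below, so none exceeds level 4.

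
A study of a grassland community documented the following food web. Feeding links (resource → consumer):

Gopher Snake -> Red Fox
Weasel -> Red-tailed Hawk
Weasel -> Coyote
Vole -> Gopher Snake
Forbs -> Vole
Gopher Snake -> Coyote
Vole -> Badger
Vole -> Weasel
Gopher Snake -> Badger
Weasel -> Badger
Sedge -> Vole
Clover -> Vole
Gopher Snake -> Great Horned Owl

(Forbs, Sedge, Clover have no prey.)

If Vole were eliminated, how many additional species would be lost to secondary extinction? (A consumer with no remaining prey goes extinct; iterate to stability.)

7

Remove Vole.
Round 1: Gopher Snake (all prey gone), Weasel (all prey gone) → extinct.
Round 2: Badger (all prey gone), Red-tailed Hawk (all prey gone), Great Horned Owl (all prey gone), Red Fox (all prey gone), Coyote (all prey gone) → extinct.
No further losses. Total secondary extinctions: 7.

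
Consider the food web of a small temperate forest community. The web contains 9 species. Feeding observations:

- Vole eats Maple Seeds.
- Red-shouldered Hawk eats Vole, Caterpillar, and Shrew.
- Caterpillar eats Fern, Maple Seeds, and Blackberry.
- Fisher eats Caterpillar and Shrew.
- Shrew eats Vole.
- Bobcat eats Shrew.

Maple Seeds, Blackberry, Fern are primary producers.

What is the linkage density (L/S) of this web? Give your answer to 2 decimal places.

There are L = 11 links among S = 9 species.
L/S = 11/9 = 1.2222 ≈ 1.22.

L/S = 1.22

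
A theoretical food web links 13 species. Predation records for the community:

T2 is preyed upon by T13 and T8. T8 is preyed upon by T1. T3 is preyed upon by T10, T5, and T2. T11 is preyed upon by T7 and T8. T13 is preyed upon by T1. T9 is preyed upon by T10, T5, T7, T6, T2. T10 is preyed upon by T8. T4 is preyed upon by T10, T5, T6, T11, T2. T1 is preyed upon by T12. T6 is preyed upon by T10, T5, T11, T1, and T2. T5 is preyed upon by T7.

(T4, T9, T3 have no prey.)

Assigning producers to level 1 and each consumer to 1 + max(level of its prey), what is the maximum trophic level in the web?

6

Producers (level 1): T4, T9, T3.
T4 → T6 → T10 → T8 → T1 → T12 gives T12 level 6.
No species has a prey at level 6, so no species reaches level 7.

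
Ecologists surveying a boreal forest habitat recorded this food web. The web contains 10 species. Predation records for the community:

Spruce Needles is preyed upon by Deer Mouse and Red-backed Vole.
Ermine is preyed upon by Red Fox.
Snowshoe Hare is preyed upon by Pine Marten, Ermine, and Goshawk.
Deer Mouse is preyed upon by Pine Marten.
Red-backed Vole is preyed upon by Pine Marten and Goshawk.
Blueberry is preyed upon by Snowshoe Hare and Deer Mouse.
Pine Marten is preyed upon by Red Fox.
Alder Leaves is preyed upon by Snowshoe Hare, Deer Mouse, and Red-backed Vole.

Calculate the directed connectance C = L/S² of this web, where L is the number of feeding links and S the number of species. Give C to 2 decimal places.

The web has S = 10 species and L = 15 feeding links.
C = L / S² = 15 / 100 = 0.1500 ≈ 0.15.

C = 0.15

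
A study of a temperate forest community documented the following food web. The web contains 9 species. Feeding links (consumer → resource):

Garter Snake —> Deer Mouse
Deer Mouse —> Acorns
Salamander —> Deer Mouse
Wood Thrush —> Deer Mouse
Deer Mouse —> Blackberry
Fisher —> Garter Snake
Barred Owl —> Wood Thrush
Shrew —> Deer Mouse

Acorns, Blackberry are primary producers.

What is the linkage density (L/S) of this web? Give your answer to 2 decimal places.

L/S = 0.89

There are L = 8 links among S = 9 species.
L/S = 8/9 = 0.8889 ≈ 0.89.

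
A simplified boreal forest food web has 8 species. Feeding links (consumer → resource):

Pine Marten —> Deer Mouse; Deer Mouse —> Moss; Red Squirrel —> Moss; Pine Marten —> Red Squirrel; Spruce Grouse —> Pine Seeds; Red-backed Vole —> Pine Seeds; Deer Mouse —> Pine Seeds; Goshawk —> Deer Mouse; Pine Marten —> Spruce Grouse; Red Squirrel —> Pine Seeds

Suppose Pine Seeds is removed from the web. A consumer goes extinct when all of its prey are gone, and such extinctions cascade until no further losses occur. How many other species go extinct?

Remove Pine Seeds.
Round 1: Spruce Grouse (all prey gone), Red-backed Vole (all prey gone) → extinct.
No further losses. Total secondary extinctions: 2.

2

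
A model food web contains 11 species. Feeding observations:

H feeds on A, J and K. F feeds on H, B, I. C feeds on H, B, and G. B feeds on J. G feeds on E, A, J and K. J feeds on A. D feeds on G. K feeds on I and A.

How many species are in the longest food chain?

One longest chain: I → K → G → D.
It has 4 species and 3 links.

4 species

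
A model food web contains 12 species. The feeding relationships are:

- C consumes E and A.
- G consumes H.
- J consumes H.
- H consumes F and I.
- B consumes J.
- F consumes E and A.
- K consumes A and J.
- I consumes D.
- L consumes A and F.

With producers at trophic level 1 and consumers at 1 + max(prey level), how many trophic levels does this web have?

5

Producers (level 1): A, D, E.
D → I → H → J → B gives B level 5.
No species has a prey at level 5, so no species reaches level 6.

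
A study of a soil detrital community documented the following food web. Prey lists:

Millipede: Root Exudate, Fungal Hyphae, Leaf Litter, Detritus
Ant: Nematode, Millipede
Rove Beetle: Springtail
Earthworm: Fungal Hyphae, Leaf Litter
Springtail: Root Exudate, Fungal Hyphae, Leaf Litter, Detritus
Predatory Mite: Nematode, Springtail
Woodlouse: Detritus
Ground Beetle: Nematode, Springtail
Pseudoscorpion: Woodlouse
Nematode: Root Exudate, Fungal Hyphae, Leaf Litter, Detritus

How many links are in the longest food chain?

2 links

One longest chain: Root Exudate → Springtail → Rove Beetle.
It has 3 species and 2 links.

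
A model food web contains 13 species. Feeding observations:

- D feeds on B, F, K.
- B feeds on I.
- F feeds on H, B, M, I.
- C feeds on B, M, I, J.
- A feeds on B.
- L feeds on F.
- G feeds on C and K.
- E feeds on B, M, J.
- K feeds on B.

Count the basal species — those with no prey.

4

Basal species (no prey listed): H, M, J, I.
Count: 4.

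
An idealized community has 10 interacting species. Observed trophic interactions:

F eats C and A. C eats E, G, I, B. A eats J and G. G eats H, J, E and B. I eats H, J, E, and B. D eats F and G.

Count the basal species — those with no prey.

Basal species (no prey listed): H, E, J, B.
Count: 4.

4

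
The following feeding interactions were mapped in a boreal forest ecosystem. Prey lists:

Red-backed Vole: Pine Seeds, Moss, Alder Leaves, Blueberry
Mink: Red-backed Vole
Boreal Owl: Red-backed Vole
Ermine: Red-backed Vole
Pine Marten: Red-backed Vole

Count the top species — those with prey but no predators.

4

Top species (has prey, but nothing eats it): Mink, Boreal Owl, Pine Marten, Ermine.
Count: 4.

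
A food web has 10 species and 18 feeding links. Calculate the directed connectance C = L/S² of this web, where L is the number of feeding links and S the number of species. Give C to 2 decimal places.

The web has S = 10 species and L = 18 feeding links.
C = L / S² = 18 / 100 = 0.1800 ≈ 0.18.

C = 0.18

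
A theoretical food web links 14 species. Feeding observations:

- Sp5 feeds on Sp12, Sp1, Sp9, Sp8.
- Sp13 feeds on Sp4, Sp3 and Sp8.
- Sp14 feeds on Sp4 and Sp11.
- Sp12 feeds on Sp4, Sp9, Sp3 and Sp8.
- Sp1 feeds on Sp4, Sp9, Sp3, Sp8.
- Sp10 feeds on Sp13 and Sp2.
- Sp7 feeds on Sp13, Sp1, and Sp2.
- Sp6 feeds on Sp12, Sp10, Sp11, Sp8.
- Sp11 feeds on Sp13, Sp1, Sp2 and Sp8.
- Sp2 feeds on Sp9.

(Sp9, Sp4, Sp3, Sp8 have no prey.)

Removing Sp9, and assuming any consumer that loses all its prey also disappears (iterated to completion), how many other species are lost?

1

Remove Sp9.
Round 1: Sp2 (all prey gone) → extinct.
No further losses. Total secondary extinctions: 1.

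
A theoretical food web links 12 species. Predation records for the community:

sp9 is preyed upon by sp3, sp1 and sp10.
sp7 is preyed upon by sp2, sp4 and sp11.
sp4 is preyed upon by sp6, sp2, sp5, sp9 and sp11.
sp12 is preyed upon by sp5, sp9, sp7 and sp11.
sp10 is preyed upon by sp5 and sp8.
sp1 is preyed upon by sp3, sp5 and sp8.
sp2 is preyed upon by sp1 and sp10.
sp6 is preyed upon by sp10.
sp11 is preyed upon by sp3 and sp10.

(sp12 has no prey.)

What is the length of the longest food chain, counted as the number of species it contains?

One longest chain: sp12 → sp7 → sp4 → sp2 → sp1 → sp8.
It has 6 species and 5 links.

6 species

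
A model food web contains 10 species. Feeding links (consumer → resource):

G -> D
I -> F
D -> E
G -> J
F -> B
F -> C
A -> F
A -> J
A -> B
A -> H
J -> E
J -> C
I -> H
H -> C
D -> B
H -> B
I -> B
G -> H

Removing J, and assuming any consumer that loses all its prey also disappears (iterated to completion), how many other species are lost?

0

Remove J.
Every predator of it retains at least one other prey: G still has H, D; A still has B, H, F.
No consumer loses all prey, so no secondary extinctions occur.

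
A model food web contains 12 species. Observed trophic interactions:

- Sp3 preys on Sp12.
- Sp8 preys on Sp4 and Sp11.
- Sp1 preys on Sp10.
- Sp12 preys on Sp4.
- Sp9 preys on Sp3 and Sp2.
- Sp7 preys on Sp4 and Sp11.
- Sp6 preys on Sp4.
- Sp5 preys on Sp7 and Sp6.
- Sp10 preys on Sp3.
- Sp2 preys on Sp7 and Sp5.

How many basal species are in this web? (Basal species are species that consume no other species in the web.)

Basal species (no prey listed): Sp11, Sp4.
Count: 2.

2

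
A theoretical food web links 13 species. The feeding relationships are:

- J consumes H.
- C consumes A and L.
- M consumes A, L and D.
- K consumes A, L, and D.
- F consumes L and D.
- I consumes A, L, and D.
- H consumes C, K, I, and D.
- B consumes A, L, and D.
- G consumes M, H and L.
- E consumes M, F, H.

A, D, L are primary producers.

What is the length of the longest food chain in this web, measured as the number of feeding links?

One longest chain: A → K → H → G.
It has 4 species and 3 links.

3 links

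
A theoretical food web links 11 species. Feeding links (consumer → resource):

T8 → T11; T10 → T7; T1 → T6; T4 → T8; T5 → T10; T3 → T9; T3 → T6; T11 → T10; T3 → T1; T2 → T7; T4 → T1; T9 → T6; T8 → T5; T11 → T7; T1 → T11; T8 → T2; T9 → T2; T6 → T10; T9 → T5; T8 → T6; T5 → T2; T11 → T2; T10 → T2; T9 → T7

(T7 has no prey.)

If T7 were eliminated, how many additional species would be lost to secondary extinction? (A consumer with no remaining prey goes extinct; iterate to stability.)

Remove T7.
Round 1: T2 (all prey gone) → extinct.
Round 2: T10 (all prey gone) → extinct.
Round 3: T5 (all prey gone), T11 (all prey gone), T6 (all prey gone) → extinct.
Round 4: T9 (all prey gone), T1 (all prey gone), T8 (all prey gone) → extinct.
Round 5: T3 (all prey gone), T4 (all prey gone) → extinct.
No further losses. Total secondary extinctions: 10.

10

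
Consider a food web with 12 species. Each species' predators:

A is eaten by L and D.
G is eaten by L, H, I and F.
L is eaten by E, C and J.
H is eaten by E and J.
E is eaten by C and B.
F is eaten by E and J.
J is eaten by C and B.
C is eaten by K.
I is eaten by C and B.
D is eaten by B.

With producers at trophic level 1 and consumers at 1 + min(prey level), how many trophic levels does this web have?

Producers (level 1): G, A.
Following each consumer down to its lowest-level prey: G → I → C → K (levels 1 through 4).
All prey of K (C 3) are at level 3 or above, so K is at level 1 + 3 = 4.
Every consumer has at least one prey at level 3 or below, so none exceeds level 4.

4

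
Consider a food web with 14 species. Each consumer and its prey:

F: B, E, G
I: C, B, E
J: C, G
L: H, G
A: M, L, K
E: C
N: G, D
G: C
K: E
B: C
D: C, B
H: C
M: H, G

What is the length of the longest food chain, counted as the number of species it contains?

One longest chain: C → H → M → A.
It has 4 species and 3 links.

4 species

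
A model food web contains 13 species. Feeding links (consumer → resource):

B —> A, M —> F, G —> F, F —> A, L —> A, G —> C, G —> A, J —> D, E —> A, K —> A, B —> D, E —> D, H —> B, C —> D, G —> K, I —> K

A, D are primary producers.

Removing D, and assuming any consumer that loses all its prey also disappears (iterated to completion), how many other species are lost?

Remove D.
Round 1: J (all prey gone), C (all prey gone) → extinct.
No further losses. Total secondary extinctions: 2.

2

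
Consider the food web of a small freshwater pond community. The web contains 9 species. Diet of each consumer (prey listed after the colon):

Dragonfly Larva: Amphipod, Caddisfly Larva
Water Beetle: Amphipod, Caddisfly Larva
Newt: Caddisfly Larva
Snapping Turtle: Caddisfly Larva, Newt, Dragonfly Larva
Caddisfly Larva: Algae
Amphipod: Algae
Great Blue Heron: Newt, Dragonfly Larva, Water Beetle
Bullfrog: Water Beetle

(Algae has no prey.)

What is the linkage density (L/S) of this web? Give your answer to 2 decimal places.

L/S = 1.56

There are L = 14 links among S = 9 species.
L/S = 14/9 = 1.5556 ≈ 1.56.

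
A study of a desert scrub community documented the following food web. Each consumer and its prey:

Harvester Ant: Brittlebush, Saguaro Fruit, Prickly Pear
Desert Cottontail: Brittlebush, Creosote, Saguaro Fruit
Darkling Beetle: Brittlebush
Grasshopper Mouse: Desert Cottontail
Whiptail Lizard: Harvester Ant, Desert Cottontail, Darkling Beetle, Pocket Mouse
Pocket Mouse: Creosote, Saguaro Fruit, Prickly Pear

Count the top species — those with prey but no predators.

2

Top species (has prey, but nothing eats it): Grasshopper Mouse, Whiptail Lizard.
Count: 2.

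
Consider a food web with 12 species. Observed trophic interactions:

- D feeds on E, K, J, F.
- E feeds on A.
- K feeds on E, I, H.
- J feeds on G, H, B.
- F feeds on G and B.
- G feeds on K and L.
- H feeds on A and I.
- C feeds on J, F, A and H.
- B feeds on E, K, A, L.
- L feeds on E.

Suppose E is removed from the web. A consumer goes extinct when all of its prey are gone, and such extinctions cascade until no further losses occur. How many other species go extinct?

Remove E.
Round 1: L (all prey gone) → extinct.
No further losses. Total secondary extinctions: 1.

1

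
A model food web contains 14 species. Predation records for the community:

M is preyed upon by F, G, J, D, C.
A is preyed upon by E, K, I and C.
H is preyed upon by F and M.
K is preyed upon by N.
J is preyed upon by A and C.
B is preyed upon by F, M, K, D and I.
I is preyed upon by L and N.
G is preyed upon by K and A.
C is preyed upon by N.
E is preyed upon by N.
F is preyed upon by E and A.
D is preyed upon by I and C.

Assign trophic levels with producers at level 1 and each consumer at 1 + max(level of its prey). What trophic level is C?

B is a producer → level 1.
M eats B (level 1); other prey at levels: H 1 → level 2.
F eats M (level 2); other prey at levels: B 1, H 1 → level 3.
A eats F (level 3); other prey at levels: G 3, J 3 → level 4.
C eats A (level 4); other prey at levels: M 2, D 3, J 3 → level 5.

Trophic level 5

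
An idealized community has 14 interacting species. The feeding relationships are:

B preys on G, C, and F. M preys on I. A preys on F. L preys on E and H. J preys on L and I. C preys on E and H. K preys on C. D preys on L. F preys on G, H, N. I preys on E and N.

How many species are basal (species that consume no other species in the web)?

4

Basal species (no prey listed): G, N, E, H.
Count: 4.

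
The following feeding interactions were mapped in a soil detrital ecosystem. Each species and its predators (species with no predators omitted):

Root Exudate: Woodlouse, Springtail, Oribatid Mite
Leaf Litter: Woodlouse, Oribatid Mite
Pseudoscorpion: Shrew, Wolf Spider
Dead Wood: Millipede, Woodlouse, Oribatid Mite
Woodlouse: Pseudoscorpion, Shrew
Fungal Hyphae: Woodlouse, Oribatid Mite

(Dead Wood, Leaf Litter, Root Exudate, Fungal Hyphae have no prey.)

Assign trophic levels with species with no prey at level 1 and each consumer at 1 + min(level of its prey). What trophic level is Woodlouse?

Dead Wood has no prey (basal) → level 1.
Woodlouse eats Dead Wood → level 2.

Trophic level 2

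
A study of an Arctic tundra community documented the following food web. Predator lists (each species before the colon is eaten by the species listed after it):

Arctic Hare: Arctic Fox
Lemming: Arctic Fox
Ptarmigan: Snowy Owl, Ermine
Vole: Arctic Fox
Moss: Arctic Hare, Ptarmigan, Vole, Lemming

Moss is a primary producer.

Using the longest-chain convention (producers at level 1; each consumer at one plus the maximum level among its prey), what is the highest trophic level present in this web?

Producers (level 1): Moss.
Moss → Ptarmigan → Snowy Owl gives Snowy Owl level 3.
No species has a prey at level 3, so no species reaches level 4.

3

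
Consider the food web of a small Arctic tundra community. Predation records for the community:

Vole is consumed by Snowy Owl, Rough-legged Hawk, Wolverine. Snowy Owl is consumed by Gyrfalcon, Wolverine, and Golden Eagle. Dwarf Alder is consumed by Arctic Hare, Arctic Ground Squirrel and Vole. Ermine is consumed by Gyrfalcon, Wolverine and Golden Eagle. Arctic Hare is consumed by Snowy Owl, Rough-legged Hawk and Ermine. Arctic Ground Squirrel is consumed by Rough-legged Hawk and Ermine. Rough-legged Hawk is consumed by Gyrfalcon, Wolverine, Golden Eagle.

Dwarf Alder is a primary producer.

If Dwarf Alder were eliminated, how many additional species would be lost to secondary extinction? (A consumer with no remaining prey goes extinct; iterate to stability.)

9

Remove Dwarf Alder.
Round 1: Vole (all prey gone), Arctic Ground Squirrel (all prey gone), Arctic Hare (all prey gone) → extinct.
Round 2: Rough-legged Hawk (all prey gone), Snowy Owl (all prey gone), Ermine (all prey gone) → extinct.
Round 3: Gyrfalcon (all prey gone), Wolverine (all prey gone), Golden Eagle (all prey gone) → extinct.
No further losses. Total secondary extinctions: 9.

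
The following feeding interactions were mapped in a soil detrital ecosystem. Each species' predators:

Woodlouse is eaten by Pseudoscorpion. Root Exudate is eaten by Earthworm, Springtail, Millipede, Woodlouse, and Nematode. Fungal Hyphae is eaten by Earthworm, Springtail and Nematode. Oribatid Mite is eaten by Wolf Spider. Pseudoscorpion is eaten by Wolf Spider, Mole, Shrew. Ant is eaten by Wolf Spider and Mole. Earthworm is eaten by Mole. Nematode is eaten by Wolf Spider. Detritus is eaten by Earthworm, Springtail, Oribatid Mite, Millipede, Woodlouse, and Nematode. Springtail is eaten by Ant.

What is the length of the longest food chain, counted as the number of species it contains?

One longest chain: Root Exudate → Springtail → Ant → Mole.
It has 4 species and 3 links.

4 species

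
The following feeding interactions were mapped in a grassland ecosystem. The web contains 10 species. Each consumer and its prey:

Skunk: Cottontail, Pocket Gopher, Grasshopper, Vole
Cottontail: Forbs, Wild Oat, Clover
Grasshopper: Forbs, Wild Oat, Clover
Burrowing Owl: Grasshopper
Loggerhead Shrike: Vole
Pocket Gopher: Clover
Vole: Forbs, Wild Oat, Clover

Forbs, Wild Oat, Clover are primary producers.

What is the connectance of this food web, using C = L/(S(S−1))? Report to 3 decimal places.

The web has S = 10 species and L = 16 feeding links.
C = L / (S(S−1)) = 16 / 90 = 0.1778 ≈ 0.178.

C = 0.178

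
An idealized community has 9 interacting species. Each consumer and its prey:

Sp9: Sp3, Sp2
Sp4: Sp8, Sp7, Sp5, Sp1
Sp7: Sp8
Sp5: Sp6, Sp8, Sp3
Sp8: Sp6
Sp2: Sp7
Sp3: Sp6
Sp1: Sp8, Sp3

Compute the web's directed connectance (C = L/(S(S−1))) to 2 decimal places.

C = 0.21

The web has S = 9 species and L = 15 feeding links.
C = L / (S(S−1)) = 15 / 72 = 0.2083 ≈ 0.21.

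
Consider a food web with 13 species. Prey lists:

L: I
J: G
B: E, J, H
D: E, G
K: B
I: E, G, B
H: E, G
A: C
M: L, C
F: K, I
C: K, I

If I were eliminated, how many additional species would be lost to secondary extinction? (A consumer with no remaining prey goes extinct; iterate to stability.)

Remove I.
Round 1: L (all prey gone) → extinct.
No further losses. Total secondary extinctions: 1.

1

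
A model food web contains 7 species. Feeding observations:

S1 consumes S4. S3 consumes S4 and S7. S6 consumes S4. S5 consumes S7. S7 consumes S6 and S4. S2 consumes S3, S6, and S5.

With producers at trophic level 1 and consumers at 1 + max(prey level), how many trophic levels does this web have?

Producers (level 1): S4.
S4 → S6 → S7 → S3 → S2 gives S2 level 5.
No species has a prey at level 5, so no species reaches level 6.

5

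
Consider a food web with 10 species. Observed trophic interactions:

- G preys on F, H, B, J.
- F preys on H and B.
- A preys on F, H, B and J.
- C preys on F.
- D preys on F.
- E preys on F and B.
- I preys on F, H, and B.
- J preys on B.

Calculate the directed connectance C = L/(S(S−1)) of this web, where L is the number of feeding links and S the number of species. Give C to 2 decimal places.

The web has S = 10 species and L = 18 feeding links.
C = L / (S(S−1)) = 18 / 90 = 0.2000 ≈ 0.20.

C = 0.20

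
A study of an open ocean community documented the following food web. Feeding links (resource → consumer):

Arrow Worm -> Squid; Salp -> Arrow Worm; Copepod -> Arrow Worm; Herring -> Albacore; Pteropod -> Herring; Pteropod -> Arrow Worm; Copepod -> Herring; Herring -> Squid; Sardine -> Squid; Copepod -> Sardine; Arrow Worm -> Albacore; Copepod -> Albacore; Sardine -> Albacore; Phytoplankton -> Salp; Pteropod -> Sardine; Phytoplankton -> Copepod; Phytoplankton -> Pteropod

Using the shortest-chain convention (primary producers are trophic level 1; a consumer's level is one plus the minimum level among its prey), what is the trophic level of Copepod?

Trophic level 2

Phytoplankton is a producer → level 1.
Copepod eats Phytoplankton → level 2.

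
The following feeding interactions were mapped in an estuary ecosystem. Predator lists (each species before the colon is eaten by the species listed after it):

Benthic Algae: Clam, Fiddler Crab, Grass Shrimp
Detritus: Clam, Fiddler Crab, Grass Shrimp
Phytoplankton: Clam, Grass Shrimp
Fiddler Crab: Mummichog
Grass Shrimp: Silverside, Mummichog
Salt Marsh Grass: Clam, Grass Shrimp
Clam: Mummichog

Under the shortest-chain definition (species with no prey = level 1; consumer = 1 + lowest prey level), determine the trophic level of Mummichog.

Trophic level 3

Benthic Algae has no prey (basal) → level 1.
Clam eats Benthic Algae → level 2.
Mummichog eats Clam → level 3.
No prey of Mummichog is below level 2, so 3 is the minimum.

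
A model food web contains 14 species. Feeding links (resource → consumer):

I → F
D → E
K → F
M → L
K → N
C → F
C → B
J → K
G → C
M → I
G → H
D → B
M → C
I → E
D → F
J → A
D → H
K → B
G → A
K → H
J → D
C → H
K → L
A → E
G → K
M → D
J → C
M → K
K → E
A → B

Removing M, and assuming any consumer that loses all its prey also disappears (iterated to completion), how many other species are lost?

Remove M.
Round 1: I (all prey gone) → extinct.
No further losses. Total secondary extinctions: 1.

1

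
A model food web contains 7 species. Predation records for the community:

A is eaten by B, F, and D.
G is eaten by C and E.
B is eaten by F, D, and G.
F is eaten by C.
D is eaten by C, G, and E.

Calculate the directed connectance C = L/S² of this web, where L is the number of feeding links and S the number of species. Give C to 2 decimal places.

The web has S = 7 species and L = 12 feeding links.
C = L / S² = 12 / 49 = 0.2449 ≈ 0.24.

C = 0.24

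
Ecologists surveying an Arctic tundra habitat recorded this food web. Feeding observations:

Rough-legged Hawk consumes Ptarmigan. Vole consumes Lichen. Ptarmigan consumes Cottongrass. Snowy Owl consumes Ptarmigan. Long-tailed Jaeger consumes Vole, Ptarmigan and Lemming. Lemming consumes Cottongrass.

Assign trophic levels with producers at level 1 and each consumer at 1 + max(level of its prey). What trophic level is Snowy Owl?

Cottongrass is a producer → level 1.
Ptarmigan eats Cottongrass → level 2.
Snowy Owl eats Ptarmigan → level 3.

Trophic level 3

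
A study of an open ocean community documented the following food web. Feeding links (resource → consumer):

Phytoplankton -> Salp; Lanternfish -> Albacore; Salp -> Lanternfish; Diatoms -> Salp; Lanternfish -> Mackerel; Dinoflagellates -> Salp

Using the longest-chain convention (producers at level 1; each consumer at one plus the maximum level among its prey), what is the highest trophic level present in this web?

4

Producers (level 1): Dinoflagellates, Diatoms, Phytoplankton.
Dinoflagellates → Salp → Lanternfish → Mackerel gives Mackerel level 4.
No species has a prey at level 4, so no species reaches level 5.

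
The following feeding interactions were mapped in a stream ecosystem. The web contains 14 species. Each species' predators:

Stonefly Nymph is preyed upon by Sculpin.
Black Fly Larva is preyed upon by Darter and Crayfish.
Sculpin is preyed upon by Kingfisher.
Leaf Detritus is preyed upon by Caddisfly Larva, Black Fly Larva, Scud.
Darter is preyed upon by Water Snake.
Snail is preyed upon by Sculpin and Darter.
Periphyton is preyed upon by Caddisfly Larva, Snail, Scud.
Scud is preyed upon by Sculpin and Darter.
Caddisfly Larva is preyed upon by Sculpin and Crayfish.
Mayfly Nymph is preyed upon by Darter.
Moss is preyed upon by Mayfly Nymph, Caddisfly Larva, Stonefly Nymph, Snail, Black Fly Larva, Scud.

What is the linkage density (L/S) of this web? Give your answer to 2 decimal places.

L/S = 1.71

There are L = 24 links among S = 14 species.
L/S = 24/14 = 1.7143 ≈ 1.71.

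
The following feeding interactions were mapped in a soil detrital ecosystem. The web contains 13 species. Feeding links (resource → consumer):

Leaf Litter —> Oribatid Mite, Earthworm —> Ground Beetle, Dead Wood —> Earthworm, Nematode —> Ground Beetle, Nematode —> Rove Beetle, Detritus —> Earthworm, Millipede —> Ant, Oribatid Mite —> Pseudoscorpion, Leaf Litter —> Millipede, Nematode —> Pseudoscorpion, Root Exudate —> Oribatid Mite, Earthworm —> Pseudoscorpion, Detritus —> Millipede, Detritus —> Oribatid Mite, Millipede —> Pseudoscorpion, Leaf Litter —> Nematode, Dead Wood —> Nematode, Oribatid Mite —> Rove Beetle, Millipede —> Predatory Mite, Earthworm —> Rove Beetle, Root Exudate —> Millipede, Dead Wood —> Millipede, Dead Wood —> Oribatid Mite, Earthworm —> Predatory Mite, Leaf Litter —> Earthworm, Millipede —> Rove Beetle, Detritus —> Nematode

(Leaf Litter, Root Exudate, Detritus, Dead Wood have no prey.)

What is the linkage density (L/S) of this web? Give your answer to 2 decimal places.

L/S = 2.08

There are L = 27 links among S = 13 species.
L/S = 27/13 = 2.0769 ≈ 2.08.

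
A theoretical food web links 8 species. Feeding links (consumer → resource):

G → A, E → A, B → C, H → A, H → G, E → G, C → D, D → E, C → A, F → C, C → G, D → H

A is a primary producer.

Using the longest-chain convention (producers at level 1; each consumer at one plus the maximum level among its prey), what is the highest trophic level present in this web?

Producers (level 1): A.
A → G → H → D → C → B gives B level 6.
No species has a prey at level 6, so no species reaches level 7.

6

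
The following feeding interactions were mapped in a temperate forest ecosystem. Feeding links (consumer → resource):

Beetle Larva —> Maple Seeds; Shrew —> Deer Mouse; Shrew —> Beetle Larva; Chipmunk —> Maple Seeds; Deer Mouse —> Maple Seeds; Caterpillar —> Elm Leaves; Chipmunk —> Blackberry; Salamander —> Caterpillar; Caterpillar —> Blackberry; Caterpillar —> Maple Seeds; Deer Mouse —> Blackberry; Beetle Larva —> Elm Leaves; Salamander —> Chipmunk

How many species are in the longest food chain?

One longest chain: Elm Leaves → Caterpillar → Salamander.
It has 3 species and 2 links.

3 species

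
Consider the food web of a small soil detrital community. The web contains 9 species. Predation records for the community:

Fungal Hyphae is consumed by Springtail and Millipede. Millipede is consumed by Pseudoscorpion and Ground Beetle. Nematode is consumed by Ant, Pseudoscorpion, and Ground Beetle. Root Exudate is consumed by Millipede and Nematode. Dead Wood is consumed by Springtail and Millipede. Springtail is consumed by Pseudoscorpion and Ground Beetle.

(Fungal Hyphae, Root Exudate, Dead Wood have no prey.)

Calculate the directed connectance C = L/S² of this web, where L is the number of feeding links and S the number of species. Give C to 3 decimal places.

C = 0.160

The web has S = 9 species and L = 13 feeding links.
C = L / S² = 13 / 81 = 0.1605 ≈ 0.160.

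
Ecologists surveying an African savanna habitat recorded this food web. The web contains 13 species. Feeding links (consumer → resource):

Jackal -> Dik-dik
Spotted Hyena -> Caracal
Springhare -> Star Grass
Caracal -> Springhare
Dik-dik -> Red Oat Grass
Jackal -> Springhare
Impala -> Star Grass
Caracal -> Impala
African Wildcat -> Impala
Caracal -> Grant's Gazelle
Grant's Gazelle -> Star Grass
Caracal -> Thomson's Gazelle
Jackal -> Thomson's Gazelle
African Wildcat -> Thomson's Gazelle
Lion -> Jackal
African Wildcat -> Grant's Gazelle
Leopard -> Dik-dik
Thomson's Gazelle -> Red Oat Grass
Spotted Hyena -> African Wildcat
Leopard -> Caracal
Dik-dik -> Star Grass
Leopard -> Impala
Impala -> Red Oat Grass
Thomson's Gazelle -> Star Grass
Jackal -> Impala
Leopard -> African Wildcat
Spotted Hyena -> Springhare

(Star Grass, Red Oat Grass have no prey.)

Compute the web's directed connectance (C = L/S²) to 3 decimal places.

C = 0.160

The web has S = 13 species and L = 27 feeding links.
C = L / S² = 27 / 169 = 0.1598 ≈ 0.160.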